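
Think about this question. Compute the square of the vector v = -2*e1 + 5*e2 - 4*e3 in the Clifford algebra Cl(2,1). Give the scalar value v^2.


v^2 = sum of c_i^2 * e_i^2
Positive signature terms (e_i^2 = +1): (-2)^2 + 5^2 = 29
Negative signature terms (e_j^2 = -1): (-4)^2 = 16
v^2 = 29 - 16 = 13


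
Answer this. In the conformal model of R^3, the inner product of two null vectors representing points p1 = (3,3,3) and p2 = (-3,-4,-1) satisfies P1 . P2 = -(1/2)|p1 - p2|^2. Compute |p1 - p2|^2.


p1 - p2 = (6, 7, 4)
|p1 - p2|^2 = 6^2 + 7^2 + 4^2
= 36 + 49 + 16
= 101


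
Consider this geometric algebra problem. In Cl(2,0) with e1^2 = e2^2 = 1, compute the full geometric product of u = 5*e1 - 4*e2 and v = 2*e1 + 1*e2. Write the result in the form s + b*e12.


Expand: (5*e1 - 4*e2)(2*e1 + 1*e2)
= 5*2*e1e1 + 5*1*e1e2 + (-4)*2*e2e1 + (-4)*1*e2e2
Using e1^2 = e2^2 = 1, e2e1 = -e1e2:
Scalar part s = 5*2 + (-4)*1 = 10 + (-4) = 6
Bivector part b = 5*1 - (-4)*2 = 5 - (-8) = 13
uv = 6 + 13*e12


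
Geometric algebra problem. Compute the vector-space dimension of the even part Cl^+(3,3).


Even subalgebra dimension = 2^(n-1)
n = 3 + 3 = 6
2^(6 - 1) = 2^5 = 32
Verification: sum of C(6,k) for even k = 1 + 15 + 15 + 1 = 32
Result = 32


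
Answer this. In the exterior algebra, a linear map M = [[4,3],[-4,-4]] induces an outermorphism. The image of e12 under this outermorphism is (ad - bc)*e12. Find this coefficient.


The outermorphism of a linear map f sends e1^e2 to f(e1)^f(e2).
f(e1) = 4*e1 - 4*e2
f(e2) = 3*e1 - 4*e2
f(e1) ^ f(e2) = (4*e1 - 4*e2) ^ (3*e1 - 4*e2)
= 4*(-4)*e12 + (-4)*3*e21
= (-16 - (-12))*e12
= -4*e12
Coefficient = -4


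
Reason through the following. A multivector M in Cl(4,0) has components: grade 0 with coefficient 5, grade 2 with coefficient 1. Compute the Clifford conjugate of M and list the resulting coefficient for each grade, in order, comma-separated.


Clifford conjugate sign for grade k: (-1)^(k(k+1)/2)
Grade 0: (-1)^(0*1/2) = (-1)^0 = 1, coeff 5 -> 5
Grade 2: (-1)^(2*3/2) = (-1)^3 = -1, coeff 1 -> -1
Conjugated coefficients: 5, -1


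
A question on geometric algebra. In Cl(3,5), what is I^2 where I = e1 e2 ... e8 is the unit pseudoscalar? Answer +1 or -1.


The pseudoscalar I = e1...e_n (product of all n generators) of Cl(p,q) satisfies I^2 = (-1)^(q + n(n-1)/2).
p = 3, q = 5, n = p + q = 8
n(n-1)/2 = 8 * 7 / 2 = 28
Exponent = q + n(n-1)/2 = 5 + 28 = 33
I^2 = (-1)^33 = -1


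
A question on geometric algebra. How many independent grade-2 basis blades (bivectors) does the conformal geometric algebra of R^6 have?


The conformal model of R^6 uses Cl(7,1) with m = 6 + 2 = 8 generators.
Number of grade-2 blades = C(m, 2) = C(8, 2)
= 8*7/2 = 28


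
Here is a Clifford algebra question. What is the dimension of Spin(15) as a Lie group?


Spin(n) double-covers SO(n); both have Lie algebra so(n) of dimension n(n-1)/2.
n = 15
n(n-1) = 15 * 14 = 210
dim Spin(15) = 210/2 = 105


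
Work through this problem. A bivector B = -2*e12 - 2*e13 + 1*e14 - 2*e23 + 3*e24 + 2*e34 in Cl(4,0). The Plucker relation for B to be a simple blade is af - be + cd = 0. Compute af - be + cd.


Plucker relation: af - be + cd
a*f = (-2)*2 = -4
b*e = (-2)*3 = -6
c*d = 1*(-2) = -2
af - be + cd = -4 - (-6) + (-2)
= 0


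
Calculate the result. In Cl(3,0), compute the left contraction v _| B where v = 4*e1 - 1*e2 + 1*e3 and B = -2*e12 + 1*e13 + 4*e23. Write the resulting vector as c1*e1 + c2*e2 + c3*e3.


Left contraction v _| B = <vB>_1 (grade-1 part of the geometric product vB).
Using e1_|e12 = e2, e2_|e12 = -e1, e1_|e13 = e3, e3_|e13 = -e1, e2_|e23 = e3, e3_|e23 = -e2:
e1 coeff: -v2*b12 - v3*b13 = -(-1)*(-2) - (1)*(1) = -3
e2 coeff: v1*b12 - v3*b23 = (4)*(-2) - (1)*(4) = -12
e3 coeff: v1*b13 + v2*b23 = (4)*(1) + (-1)*(4) = 0
v _| B = -3*e1 - 12*e2 + 0*e3


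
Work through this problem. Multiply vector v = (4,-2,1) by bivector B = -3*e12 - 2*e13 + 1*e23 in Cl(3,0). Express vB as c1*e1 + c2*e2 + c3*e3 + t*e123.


vB has grade-1 (vector) and grade-3 (trivector) parts: vB = (v _| B) + (v ^ B).
Vector part <vB>_1:
  e1: -v2*b12 - v3*b13 = -(-2)*(-3) - (1)*(-2) = -4
  e2: v1*b12 - v3*b23 = (4)*(-3) - (1)*(1) = -13
  e3: v1*b13 + v2*b23 = (4)*(-2) + (-2)*(1) = -10
Trivector part <vB>_3:
  e123: v1*b23 - v2*b13 + v3*b12 = (4)*(1) - (-2)*(-2) + (1)*(-3) = -3
vB = -4*e1 - 13*e2 - 10*e3 - 3*e123


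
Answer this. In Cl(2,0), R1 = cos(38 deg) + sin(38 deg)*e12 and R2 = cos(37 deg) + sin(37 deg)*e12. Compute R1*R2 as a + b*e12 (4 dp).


Same-plane rotors commute and their half-angles add:
R1*R2 = cos(a1 + a2) + sin(a1 + a2)*e12.
a1 + a2 = 38 + 37 = 75 deg
cos(75 deg) = 0.2588
sin(75 deg) = 0.9659
R1*R2 = 0.2588 + 0.9659*e12


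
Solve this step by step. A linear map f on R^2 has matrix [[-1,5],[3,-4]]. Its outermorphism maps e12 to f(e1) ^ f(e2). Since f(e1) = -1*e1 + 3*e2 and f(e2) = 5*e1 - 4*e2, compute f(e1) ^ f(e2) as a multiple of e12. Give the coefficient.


The outermorphism of a linear map f sends e1^e2 to f(e1)^f(e2).
f(e1) = -1*e1 + 3*e2
f(e2) = 5*e1 - 4*e2
f(e1) ^ f(e2) = (-1*e1 + 3*e2) ^ (5*e1 - 4*e2)
= (-1)*(-4)*e12 + 3*5*e21
= (4 - 15)*e12
= -11*e12
Coefficient = -11


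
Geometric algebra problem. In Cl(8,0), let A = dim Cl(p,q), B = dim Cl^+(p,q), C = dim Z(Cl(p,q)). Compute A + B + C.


n = 8 + 0 = 8
Total dim = 2^8 = 256
Even subalgebra dim = 2^7 = 128
n is even, so center dim = 1
Sum = 256 + 128 + 1 = 385


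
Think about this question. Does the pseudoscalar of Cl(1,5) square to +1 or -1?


The pseudoscalar I = e1...e_n (product of all n generators) of Cl(p,q) satisfies I^2 = (-1)^(q + n(n-1)/2).
p = 1, q = 5, n = p + q = 6
n(n-1)/2 = 6 * 5 / 2 = 15
Exponent = q + n(n-1)/2 = 5 + 15 = 20
I^2 = (-1)^20 = +1


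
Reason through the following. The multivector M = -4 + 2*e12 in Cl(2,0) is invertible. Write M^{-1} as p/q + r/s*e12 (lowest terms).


M = -4 + 2*e12, where e12^2 = -1.
Since M commutes with its reverse ~M = a - b*e12, M * ~M = a^2 - b^2*e12^2 = a^2 + b^2.
So M^{-1} = ~M / (a^2 + b^2) = (a - b*e12)/(a^2 + b^2).
a^2 + b^2 = 16 + 4 = 20
Scalar part = -4/20 = -1/5
Bivector coeff = -2/20 = -1/10
M^{-1} = -1/5 - 1/10*e12


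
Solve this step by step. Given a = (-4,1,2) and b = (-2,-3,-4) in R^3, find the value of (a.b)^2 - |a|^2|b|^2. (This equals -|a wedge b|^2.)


a . b = (-4)*(-2) + 1*(-3) + 2*(-4)
= 8 + (-3) + (-8) = -3
|a|^2 = (-4)^2 + 1^2 + 2^2 = 21
|b|^2 = (-2)^2 + (-3)^2 + (-4)^2 = 29
(a.b)^2 = (-3)^2 = 9
|a|^2 * |b|^2 = 21 * 29 = 609
Result = 9 - 609 = -600


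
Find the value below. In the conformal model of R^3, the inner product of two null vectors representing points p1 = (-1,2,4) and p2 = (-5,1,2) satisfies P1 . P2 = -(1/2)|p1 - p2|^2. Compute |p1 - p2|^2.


p1 - p2 = (4, 1, 2)
|p1 - p2|^2 = 4^2 + 1^2 + 2^2
= 16 + 1 + 4
= 21


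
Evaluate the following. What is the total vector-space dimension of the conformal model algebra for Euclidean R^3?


The conformal model of R^3 uses Cl(4,1): the 3 Euclidean generators plus two extra orthogonal generators e+ (e+^2 = +1) and e- (e-^2 = -1), from which the null vectors e0, einf are built.
Number of generators m = 3 + 2 = 5.
dim Cl(p,q) = 2^m = 2^5 = 32


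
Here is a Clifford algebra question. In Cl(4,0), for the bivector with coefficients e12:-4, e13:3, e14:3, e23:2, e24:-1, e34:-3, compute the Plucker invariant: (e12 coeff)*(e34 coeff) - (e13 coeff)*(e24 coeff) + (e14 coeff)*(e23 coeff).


Plucker relation: af - be + cd
a*f = (-4)*(-3) = 12
b*e = 3*(-1) = -3
c*d = 3*2 = 6
af - be + cd = 12 - (-3) + 6
= 21


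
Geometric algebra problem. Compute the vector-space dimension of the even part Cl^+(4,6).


Even subalgebra dimension = 2^(n-1)
n = 4 + 6 = 10
2^(10 - 1) = 2^9 = 512
Verification: sum of C(10,k) for even k = 1 + 45 + 210 + 210 + 45 + 1 = 512
Result = 512


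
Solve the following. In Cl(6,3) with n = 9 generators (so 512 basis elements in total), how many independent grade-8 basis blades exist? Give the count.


Number of grade-k basis blades in Cl(p,q) with n = p + q is C(n, k).
n = 6 + 3 = 9
C(9, 8) = 9! / (8! * 1!)
= 362880 / (40320 * 1)
= 9


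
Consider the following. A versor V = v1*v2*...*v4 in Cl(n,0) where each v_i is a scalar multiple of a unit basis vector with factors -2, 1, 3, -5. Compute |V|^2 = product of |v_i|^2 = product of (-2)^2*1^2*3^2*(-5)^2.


Each vector v_i has |v_i|^2 = s_i^2
Squared scales: (-2)^2 = 4, 1^2 = 1, 3^2 = 9, (-5)^2 = 25
|V|^2 = 4 * 1 * 9 * 25
= 900


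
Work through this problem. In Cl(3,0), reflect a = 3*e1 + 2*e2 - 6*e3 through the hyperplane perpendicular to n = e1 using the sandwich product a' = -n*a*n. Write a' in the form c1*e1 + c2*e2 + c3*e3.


Reflection formula: a' = -n*a*n, with n = e1 (unit vector, n^2 = 1).
For reflection through hyperplane perp to e1:
The component along e1 flips sign, others stay.
a = (3, 2, -6)
a' = (-3, 2, -6)
a' = -3*e1 + 2*e2 - 6*e3


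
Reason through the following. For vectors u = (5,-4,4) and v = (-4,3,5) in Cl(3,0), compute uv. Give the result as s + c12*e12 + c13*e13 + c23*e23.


In Cl(3,0): e_i^2 = 1, e_ie_j = -e_je_i for i != j.
Scalar part = u . v = 5*(-4) + (-4)*3 + 4*5
= -20 + (-12) + 20 = -12
e12 coeff = 5*3 - (-4)*(-4) = 15 - 16 = -1
e13 coeff = 5*5 - 4*(-4) = 25 - (-16) = 41
e23 coeff = (-4)*5 - 4*3 = -20 - 12 = -32
uv = -12 - 1*e12 + 41*e13 - 32*e23


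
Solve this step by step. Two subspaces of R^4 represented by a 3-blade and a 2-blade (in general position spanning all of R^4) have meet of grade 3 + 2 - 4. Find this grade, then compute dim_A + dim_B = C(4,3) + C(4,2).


Meet grade = grade(A) + grade(B) - n
= 3 + 2 - 4 = 1
C(4,3) = 4
C(4,2) = 6
dim_A + dim_B = 4 + 6 = 10


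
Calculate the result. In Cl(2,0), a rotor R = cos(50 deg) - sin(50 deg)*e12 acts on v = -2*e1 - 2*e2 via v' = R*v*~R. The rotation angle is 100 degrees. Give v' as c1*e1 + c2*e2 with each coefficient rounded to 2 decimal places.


Rotor R = cos(50deg) - sin(50deg)*e12
Rotation angle theta = 2 * 50 = 100 degrees
v' = R*v*~R rotates v by theta.
cos(100deg) = -0.1736, sin(100deg) = 0.9848
v'_1 = -2*cos(100deg) - (-2)*sin(100deg)
= -2*(-0.1736) - (-2)*0.9848
= 2.32
v'_2 = -2*sin(100deg) + (-2)*cos(100deg)
= -2*0.9848 + (-2)*(-0.1736)
= -1.62
v' = 2.32*e1 - 1.62*e2


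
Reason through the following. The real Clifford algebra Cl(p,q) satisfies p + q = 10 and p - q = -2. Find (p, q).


We need p + q = 10 and p - q = -2.
Adding: 2p = 10 + (-2) = 8, so p = 4.
Then q = 10 - 4 = 6.
(p, q) = (4, 6)


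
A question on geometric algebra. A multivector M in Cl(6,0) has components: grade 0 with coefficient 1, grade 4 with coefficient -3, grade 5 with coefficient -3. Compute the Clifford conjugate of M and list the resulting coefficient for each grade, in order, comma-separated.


Clifford conjugate sign for grade k: (-1)^(k(k+1)/2)
Grade 0: (-1)^(0*1/2) = (-1)^0 = 1, coeff 1 -> 1
Grade 4: (-1)^(4*5/2) = (-1)^10 = 1, coeff -3 -> -3
Grade 5: (-1)^(5*6/2) = (-1)^15 = -1, coeff -3 -> 3
Conjugated coefficients: 1, -3, 3


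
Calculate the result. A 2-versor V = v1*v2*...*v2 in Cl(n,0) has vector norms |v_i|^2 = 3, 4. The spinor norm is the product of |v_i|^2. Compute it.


Spinor norm N(V) = |v1|^2 * |v2|^2 * ... * |v2|^2
= 3 * 4
Running product: 3, 12
N(V) = 12


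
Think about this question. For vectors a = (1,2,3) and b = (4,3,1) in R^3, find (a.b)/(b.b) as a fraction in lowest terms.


Projection coefficient = (a . b) / (b . b)
a . b = 1*4 + 2*3 + 3*1
= 4 + 6 + 3 = 13
b . b = 4^2 + 3^2 + 1^2
= 16 + 9 + 1 = 26
Coefficient = 13/26
In lowest terms: 1/2


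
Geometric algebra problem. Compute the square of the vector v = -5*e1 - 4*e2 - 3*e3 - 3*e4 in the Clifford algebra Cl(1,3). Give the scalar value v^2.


v^2 = sum of c_i^2 * e_i^2
Positive signature terms (e_i^2 = +1): (-5)^2 = 25
Negative signature terms (e_j^2 = -1): (-4)^2 + (-3)^2 + (-3)^2 = 34
v^2 = 25 - 34 = -9


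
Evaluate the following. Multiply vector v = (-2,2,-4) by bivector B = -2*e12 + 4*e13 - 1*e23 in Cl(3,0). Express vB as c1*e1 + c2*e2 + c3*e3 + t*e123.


vB has grade-1 (vector) and grade-3 (trivector) parts: vB = (v _| B) + (v ^ B).
Vector part <vB>_1:
  e1: -v2*b12 - v3*b13 = -(2)*(-2) - (-4)*(4) = 20
  e2: v1*b12 - v3*b23 = (-2)*(-2) - (-4)*(-1) = 0
  e3: v1*b13 + v2*b23 = (-2)*(4) + (2)*(-1) = -10
Trivector part <vB>_3:
  e123: v1*b23 - v2*b13 + v3*b12 = (-2)*(-1) - (2)*(4) + (-4)*(-2) = 2
vB = 20*e1 + 0*e2 - 10*e3 + 2*e123


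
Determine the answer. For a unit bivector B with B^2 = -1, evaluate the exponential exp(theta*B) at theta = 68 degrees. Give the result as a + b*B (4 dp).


For a unit bivector B with B^2 = -1, the exponential series gives
e^(theta*B) = cos(theta) + sin(theta)*B (the GA analogue of Euler's formula).
theta = 68 degrees = 1.186824 rad
cos(68 deg) = 0.3746
sin(68 deg) = 0.9272
exp(theta*B) = 0.3746 + 0.9272*B


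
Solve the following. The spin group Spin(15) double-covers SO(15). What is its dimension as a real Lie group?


Spin(n) double-covers SO(n); both have Lie algebra so(n) of dimension n(n-1)/2.
n = 15
n(n-1) = 15 * 14 = 210
dim Spin(15) = 210/2 = 105


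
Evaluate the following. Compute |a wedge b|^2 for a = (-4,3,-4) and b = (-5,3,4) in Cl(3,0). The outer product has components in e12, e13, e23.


a wedge b = (a1*b2 - a2*b1)*e12 + (a1*b3 - a3*b1)*e13 + (a2*b3 - a3*b2)*e23
e12 coeff: (-4)*3 - 3*(-5) = -12 - (-15) = 3
e13 coeff: (-4)*4 - (-4)*(-5) = -16 - 20 = -36
e23 coeff: 3*4 - (-4)*3 = 12 - (-12) = 24
|a wedge b|^2 = 3^2 + (-36)^2 + 24^2
= 9 + 1296 + 576
= 1881


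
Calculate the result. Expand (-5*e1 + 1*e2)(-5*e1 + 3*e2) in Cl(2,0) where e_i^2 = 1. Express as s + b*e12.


Expand: (-5*e1 + 1*e2)(-5*e1 + 3*e2)
= (-5)*(-5)*e1e1 + (-5)*3*e1e2 + 1*(-5)*e2e1 + 1*3*e2e2
Using e1^2 = e2^2 = 1, e2e1 = -e1e2:
Scalar part s = (-5)*(-5) + 1*3 = 25 + 3 = 28
Bivector part b = (-5)*3 - 1*(-5) = -15 - (-5) = -10
uv = 28 - 10*e12


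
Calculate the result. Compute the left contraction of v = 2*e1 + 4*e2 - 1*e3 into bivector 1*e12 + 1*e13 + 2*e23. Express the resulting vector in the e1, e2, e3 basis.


Left contraction v _| B = <vB>_1 (grade-1 part of the geometric product vB).
Using e1_|e12 = e2, e2_|e12 = -e1, e1_|e13 = e3, e3_|e13 = -e1, e2_|e23 = e3, e3_|e23 = -e2:
e1 coeff: -v2*b12 - v3*b13 = -(4)*(1) - (-1)*(1) = -3
e2 coeff: v1*b12 - v3*b23 = (2)*(1) - (-1)*(2) = 4
e3 coeff: v1*b13 + v2*b23 = (2)*(1) + (4)*(2) = 10
v _| B = -3*e1 + 4*e2 + 10*e3


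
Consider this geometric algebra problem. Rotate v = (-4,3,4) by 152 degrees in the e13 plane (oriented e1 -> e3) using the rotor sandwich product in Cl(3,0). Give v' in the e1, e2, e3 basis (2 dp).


Rotor R = cos(76deg) - sin(76deg)*e13
Rotation angle theta = 2 * 76 = 152 degrees in the e13 plane (e1 -> e3).
The component perpendicular to the plane (e2) is invariant: v'_2 = v2 = 3.00
cos(152deg) = -0.8829, sin(152deg) = 0.4695
v'_1 = v1*cos(theta) - v3*sin(theta) = -4*(-0.8829) - 4*0.4695 = 1.65
v'_3 = v1*sin(theta) + v3*cos(theta) = -4*0.4695 + 4*(-0.8829) = -5.41
v' = 1.65*e1 + 3.00*e2 - 5.41*e3


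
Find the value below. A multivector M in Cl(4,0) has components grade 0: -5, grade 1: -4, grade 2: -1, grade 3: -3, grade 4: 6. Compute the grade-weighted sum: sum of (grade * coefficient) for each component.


Grade-weighted sum = sum of grade_k * coefficient_k
0*(-5) = 0
1*(-4) = -4
2*(-1) = -2
3*(-3) = -9
4*6 = 24
Total = 0 + (-4) + (-2) + (-9) + 24 = 9


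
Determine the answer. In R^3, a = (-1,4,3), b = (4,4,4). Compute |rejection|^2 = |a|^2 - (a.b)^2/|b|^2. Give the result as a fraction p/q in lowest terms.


|a|^2 = (-1)^2 + 4^2 + 3^2 = 26
|b|^2 = 4^2 + 4^2 + 4^2 = 48
a . b = (-1)*4 + 4*4 + 3*4 = 24
(a.b)^2 = 24^2 = 576
|rej|^2 = 26 - 576/48
= (1248 - 576)/48
= 672/48
In lowest terms: 14/1


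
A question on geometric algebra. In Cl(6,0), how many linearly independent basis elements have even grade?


Even subalgebra dimension = 2^(n-1)
n = 6 + 0 = 6
2^(6 - 1) = 2^5 = 32
Verification: sum of C(6,k) for even k = 1 + 15 + 15 + 1 = 32
Result = 32


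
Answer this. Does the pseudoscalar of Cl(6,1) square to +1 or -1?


The pseudoscalar I = e1...e_n (product of all n generators) of Cl(p,q) satisfies I^2 = (-1)^(q + n(n-1)/2).
p = 6, q = 1, n = p + q = 7
n(n-1)/2 = 7 * 6 / 2 = 21
Exponent = q + n(n-1)/2 = 1 + 21 = 22
I^2 = (-1)^22 = +1


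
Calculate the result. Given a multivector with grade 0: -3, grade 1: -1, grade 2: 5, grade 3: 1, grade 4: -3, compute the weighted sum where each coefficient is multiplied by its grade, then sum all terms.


Grade-weighted sum = sum of grade_k * coefficient_k
0*(-3) = 0
1*(-1) = -1
2*5 = 10
3*1 = 3
4*(-3) = -12
Total = 0 + (-1) + 10 + 3 + (-12) = 0


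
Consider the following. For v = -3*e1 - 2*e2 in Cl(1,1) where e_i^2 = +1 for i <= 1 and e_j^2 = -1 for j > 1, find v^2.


v^2 = sum of c_i^2 * e_i^2
Positive signature terms (e_i^2 = +1): (-3)^2 = 9
Negative signature terms (e_j^2 = -1): (-2)^2 = 4
v^2 = 9 - 4 = 5


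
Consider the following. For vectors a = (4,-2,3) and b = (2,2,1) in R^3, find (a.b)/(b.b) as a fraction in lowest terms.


Projection coefficient = (a . b) / (b . b)
a . b = 4*2 + (-2)*2 + 3*1
= 8 + (-4) + 3 = 7
b . b = 2^2 + 2^2 + 1^2
= 4 + 4 + 1 = 9
Coefficient = 7/9
In lowest terms: 7/9


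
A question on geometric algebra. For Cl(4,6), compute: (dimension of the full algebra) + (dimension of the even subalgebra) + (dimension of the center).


n = 4 + 6 = 10
Total dim = 2^10 = 1024
Even subalgebra dim = 2^9 = 512
n is even, so center dim = 1
Sum = 1024 + 512 + 1 = 1537


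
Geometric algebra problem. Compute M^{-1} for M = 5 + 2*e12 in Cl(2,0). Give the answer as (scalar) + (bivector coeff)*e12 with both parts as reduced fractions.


M = 5 + 2*e12, where e12^2 = -1.
Since M commutes with its reverse ~M = a - b*e12, M * ~M = a^2 - b^2*e12^2 = a^2 + b^2.
So M^{-1} = ~M / (a^2 + b^2) = (a - b*e12)/(a^2 + b^2).
a^2 + b^2 = 25 + 4 = 29
Scalar part = 5/29 = 5/29
Bivector coeff = -2/29 = -2/29
M^{-1} = 5/29 - 2/29*e12


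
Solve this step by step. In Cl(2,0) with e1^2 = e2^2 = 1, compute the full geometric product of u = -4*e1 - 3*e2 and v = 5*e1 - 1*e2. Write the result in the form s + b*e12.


Expand: (-4*e1 - 3*e2)(5*e1 - 1*e2)
= (-4)*5*e1e1 + (-4)*(-1)*e1e2 + (-3)*5*e2e1 + (-3)*(-1)*e2e2
Using e1^2 = e2^2 = 1, e2e1 = -e1e2:
Scalar part s = (-4)*5 + (-3)*(-1) = -20 + 3 = -17
Bivector part b = (-4)*(-1) - (-3)*5 = 4 - (-15) = 19
uv = -17 + 19*e12


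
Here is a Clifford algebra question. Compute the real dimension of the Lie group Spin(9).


Spin(n) double-covers SO(n); both have Lie algebra so(n) of dimension n(n-1)/2.
n = 9
n(n-1) = 9 * 8 = 72
dim Spin(9) = 72/2 = 36


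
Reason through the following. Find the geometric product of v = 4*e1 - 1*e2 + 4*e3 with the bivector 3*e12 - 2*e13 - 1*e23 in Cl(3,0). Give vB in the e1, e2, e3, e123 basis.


vB has grade-1 (vector) and grade-3 (trivector) parts: vB = (v _| B) + (v ^ B).
Vector part <vB>_1:
  e1: -v2*b12 - v3*b13 = -(-1)*(3) - (4)*(-2) = 11
  e2: v1*b12 - v3*b23 = (4)*(3) - (4)*(-1) = 16
  e3: v1*b13 + v2*b23 = (4)*(-2) + (-1)*(-1) = -7
Trivector part <vB>_3:
  e123: v1*b23 - v2*b13 + v3*b12 = (4)*(-1) - (-1)*(-2) + (4)*(3) = 6
vB = 11*e1 + 16*e2 - 7*e3 + 6*e123


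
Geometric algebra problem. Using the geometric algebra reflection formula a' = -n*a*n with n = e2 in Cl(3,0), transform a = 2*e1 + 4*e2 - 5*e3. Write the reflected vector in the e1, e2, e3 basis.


Reflection formula: a' = -n*a*n, with n = e2 (unit vector, n^2 = 1).
For reflection through hyperplane perp to e2:
The component along e2 flips sign, others stay.
a = (2, 4, -5)
a' = (2, -4, -5)
a' = 2*e1 - 4*e2 - 5*e3


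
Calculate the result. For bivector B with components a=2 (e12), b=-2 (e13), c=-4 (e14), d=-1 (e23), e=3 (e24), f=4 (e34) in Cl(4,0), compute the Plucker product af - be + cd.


Plucker relation: af - be + cd
a*f = 2*4 = 8
b*e = (-2)*3 = -6
c*d = (-4)*(-1) = 4
af - be + cd = 8 - (-6) + 4
= 18


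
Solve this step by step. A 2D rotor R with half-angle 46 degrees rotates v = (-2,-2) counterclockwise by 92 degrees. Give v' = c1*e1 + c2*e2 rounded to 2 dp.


Rotor R = cos(46deg) - sin(46deg)*e12
Rotation angle theta = 2 * 46 = 92 degrees
v' = R*v*~R rotates v by theta.
cos(92deg) = -0.0349, sin(92deg) = 0.9994
v'_1 = -2*cos(92deg) - (-2)*sin(92deg)
= -2*(-0.0349) - (-2)*0.9994
= 2.07
v'_2 = -2*sin(92deg) + (-2)*cos(92deg)
= -2*0.9994 + (-2)*(-0.0349)
= -1.93
v' = 2.07*e1 - 1.93*e2


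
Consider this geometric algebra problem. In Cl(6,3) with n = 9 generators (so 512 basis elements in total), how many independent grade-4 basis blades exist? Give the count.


Number of grade-k basis blades in Cl(p,q) with n = p + q is C(n, k).
n = 6 + 3 = 9
C(9, 4) = 9! / (4! * 5!)
= 362880 / (24 * 120)
= 126


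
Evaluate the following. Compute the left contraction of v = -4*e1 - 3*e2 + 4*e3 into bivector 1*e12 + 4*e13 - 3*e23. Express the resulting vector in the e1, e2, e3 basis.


Left contraction v _| B = <vB>_1 (grade-1 part of the geometric product vB).
Using e1_|e12 = e2, e2_|e12 = -e1, e1_|e13 = e3, e3_|e13 = -e1, e2_|e23 = e3, e3_|e23 = -e2:
e1 coeff: -v2*b12 - v3*b13 = -(-3)*(1) - (4)*(4) = -13
e2 coeff: v1*b12 - v3*b23 = (-4)*(1) - (4)*(-3) = 8
e3 coeff: v1*b13 + v2*b23 = (-4)*(4) + (-3)*(-3) = -7
v _| B = -13*e1 + 8*e2 - 7*e3


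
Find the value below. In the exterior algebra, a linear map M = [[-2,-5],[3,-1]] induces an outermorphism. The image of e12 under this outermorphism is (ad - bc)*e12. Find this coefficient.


The outermorphism of a linear map f sends e1^e2 to f(e1)^f(e2).
f(e1) = -2*e1 + 3*e2
f(e2) = -5*e1 - 1*e2
f(e1) ^ f(e2) = (-2*e1 + 3*e2) ^ (-5*e1 - 1*e2)
= (-2)*(-1)*e12 + 3*(-5)*e21
= (2 - (-15))*e12
= 17*e12
Coefficient = 17


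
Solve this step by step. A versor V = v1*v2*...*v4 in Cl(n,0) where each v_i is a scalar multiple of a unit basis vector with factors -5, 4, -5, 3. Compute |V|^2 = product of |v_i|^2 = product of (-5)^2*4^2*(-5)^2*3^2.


Each vector v_i has |v_i|^2 = s_i^2
Squared scales: (-5)^2 = 25, 4^2 = 16, (-5)^2 = 25, 3^2 = 9
|V|^2 = 25 * 16 * 25 * 9
= 90000


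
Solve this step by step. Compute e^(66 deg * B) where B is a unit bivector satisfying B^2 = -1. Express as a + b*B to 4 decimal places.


For a unit bivector B with B^2 = -1, the exponential series gives
e^(theta*B) = cos(theta) + sin(theta)*B (the GA analogue of Euler's formula).
theta = 66 degrees = 1.151917 rad
cos(66 deg) = 0.4067
sin(66 deg) = 0.9135
exp(theta*B) = 0.4067 + 0.9135*B


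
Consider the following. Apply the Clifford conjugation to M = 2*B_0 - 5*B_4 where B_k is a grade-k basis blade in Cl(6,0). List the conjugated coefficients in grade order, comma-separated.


Clifford conjugate sign for grade k: (-1)^(k(k+1)/2)
Grade 0: (-1)^(0*1/2) = (-1)^0 = 1, coeff 2 -> 2
Grade 4: (-1)^(4*5/2) = (-1)^10 = 1, coeff -5 -> -5
Conjugated coefficients: 2, -5


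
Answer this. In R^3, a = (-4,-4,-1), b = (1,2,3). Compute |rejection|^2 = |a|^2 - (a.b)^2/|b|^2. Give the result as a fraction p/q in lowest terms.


|a|^2 = (-4)^2 + (-4)^2 + (-1)^2 = 33
|b|^2 = 1^2 + 2^2 + 3^2 = 14
a . b = (-4)*1 + (-4)*2 + (-1)*3 = -15
(a.b)^2 = (-15)^2 = 225
|rej|^2 = 33 - 225/14
= (462 - 225)/14
= 237/14
In lowest terms: 237/14


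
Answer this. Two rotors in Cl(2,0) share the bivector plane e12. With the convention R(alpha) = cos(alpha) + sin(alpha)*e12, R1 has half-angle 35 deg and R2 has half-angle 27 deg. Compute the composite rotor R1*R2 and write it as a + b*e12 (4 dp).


Same-plane rotors commute and their half-angles add:
R1*R2 = cos(a1 + a2) + sin(a1 + a2)*e12.
a1 + a2 = 35 + 27 = 62 deg
cos(62 deg) = 0.4695
sin(62 deg) = 0.8829
R1*R2 = 0.4695 + 0.8829*e12


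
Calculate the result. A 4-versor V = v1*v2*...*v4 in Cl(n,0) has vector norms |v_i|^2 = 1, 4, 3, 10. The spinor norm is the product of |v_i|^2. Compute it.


Spinor norm N(V) = |v1|^2 * |v2|^2 * ... * |v4|^2
= 1 * 4 * 3 * 10
Running product: 1, 4, 12, 120
N(V) = 120


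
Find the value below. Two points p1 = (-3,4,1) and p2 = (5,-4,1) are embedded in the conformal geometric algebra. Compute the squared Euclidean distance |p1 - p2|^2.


p1 - p2 = (-8, 8, 0)
|p1 - p2|^2 = (-8)^2 + 8^2 + 0^2
= 64 + 64 + 0
= 128


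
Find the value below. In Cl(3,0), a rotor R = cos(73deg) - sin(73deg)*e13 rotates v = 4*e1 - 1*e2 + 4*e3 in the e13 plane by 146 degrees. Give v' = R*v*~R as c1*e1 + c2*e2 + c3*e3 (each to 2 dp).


Rotor R = cos(73deg) - sin(73deg)*e13
Rotation angle theta = 2 * 73 = 146 degrees in the e13 plane (e1 -> e3).
The component perpendicular to the plane (e2) is invariant: v'_2 = v2 = -1.00
cos(146deg) = -0.8290, sin(146deg) = 0.5592
v'_1 = v1*cos(theta) - v3*sin(theta) = 4*(-0.8290) - 4*0.5592 = -5.55
v'_3 = v1*sin(theta) + v3*cos(theta) = 4*0.5592 + 4*(-0.8290) = -1.08
v' = -5.55*e1 - 1.00*e2 - 1.08*e3


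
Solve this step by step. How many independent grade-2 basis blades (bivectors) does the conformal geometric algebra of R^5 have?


The conformal model of R^5 uses Cl(6,1) with m = 5 + 2 = 7 generators.
Number of grade-2 blades = C(m, 2) = C(7, 2)
= 7*6/2 = 21


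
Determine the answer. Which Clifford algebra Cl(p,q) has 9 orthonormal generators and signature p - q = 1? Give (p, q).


We need p + q = 9 and p - q = 1.
Adding: 2p = 9 + 1 = 10, so p = 5.
Then q = 9 - 5 = 4.
(p, q) = (5, 4)


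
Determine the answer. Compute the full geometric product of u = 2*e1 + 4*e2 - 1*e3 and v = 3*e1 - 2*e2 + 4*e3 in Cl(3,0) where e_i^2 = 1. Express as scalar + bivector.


In Cl(3,0): e_i^2 = 1, e_ie_j = -e_je_i for i != j.
Scalar part = u . v = 2*3 + 4*(-2) + (-1)*4
= 6 + (-8) + (-4) = -6
e12 coeff = 2*(-2) - 4*3 = -4 - 12 = -16
e13 coeff = 2*4 - (-1)*3 = 8 - (-3) = 11
e23 coeff = 4*4 - (-1)*(-2) = 16 - 2 = 14
uv = -6 - 16*e12 + 11*e13 + 14*e23


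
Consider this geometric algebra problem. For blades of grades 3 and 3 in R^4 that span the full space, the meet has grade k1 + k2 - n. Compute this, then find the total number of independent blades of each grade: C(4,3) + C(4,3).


Meet grade = grade(A) + grade(B) - n
= 3 + 3 - 4 = 2
C(4,3) = 4
C(4,3) = 4
dim_A + dim_B = 4 + 4 = 8


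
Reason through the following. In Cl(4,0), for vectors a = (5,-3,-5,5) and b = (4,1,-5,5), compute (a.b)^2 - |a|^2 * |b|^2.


a . b = 5*4 + (-3)*1 + (-5)*(-5) + 5*5
= 20 + (-3) + 25 + 25 = 67
|a|^2 = 5^2 + (-3)^2 + (-5)^2 + 5^2 = 84
|b|^2 = 4^2 + 1^2 + (-5)^2 + 5^2 = 67
(a.b)^2 = 67^2 = 4489
|a|^2 * |b|^2 = 84 * 67 = 5628
Result = 4489 - 5628 = -1139


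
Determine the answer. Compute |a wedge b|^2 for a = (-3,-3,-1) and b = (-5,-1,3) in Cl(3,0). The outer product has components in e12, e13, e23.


a wedge b = (a1*b2 - a2*b1)*e12 + (a1*b3 - a3*b1)*e13 + (a2*b3 - a3*b2)*e23
e12 coeff: (-3)*(-1) - (-3)*(-5) = 3 - 15 = -12
e13 coeff: (-3)*3 - (-1)*(-5) = -9 - 5 = -14
e23 coeff: (-3)*3 - (-1)*(-1) = -9 - 1 = -10
|a wedge b|^2 = (-12)^2 + (-14)^2 + (-10)^2
= 144 + 196 + 100
= 440


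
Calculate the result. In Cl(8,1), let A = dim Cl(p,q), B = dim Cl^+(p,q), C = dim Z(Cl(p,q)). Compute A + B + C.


n = 8 + 1 = 9
Total dim = 2^9 = 512
Even subalgebra dim = 2^8 = 256
n is odd, so center dim = 2
Sum = 512 + 256 + 2 = 770


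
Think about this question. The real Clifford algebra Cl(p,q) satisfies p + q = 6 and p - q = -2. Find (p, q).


We need p + q = 6 and p - q = -2.
Adding: 2p = 6 + (-2) = 4, so p = 2.
Then q = 6 - 2 = 4.
(p, q) = (2, 4)


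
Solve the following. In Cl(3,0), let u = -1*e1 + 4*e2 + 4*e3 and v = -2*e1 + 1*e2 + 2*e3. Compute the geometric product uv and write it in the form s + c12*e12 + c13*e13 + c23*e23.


In Cl(3,0): e_i^2 = 1, e_ie_j = -e_je_i for i != j.
Scalar part = u . v = (-1)*(-2) + 4*1 + 4*2
= 2 + 4 + 8 = 14
e12 coeff = (-1)*1 - 4*(-2) = -1 - (-8) = 7
e13 coeff = (-1)*2 - 4*(-2) = -2 - (-8) = 6
e23 coeff = 4*2 - 4*1 = 8 - 4 = 4
uv = 14 + 7*e12 + 6*e13 + 4*e23


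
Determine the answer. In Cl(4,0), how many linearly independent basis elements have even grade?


Even subalgebra dimension = 2^(n-1)
n = 4 + 0 = 4
2^(4 - 1) = 2^3 = 8
Verification: sum of C(4,k) for even k = 1 + 6 + 1 = 8
Result = 8


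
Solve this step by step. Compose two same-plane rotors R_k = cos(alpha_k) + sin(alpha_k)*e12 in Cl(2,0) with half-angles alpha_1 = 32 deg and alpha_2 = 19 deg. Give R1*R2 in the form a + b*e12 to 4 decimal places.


Same-plane rotors commute and their half-angles add:
R1*R2 = cos(a1 + a2) + sin(a1 + a2)*e12.
a1 + a2 = 32 + 19 = 51 deg
cos(51 deg) = 0.6293
sin(51 deg) = 0.7771
R1*R2 = 0.6293 + 0.7771*e12


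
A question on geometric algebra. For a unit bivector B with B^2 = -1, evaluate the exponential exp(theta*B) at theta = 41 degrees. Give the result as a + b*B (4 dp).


For a unit bivector B with B^2 = -1, the exponential series gives
e^(theta*B) = cos(theta) + sin(theta)*B (the GA analogue of Euler's formula).
theta = 41 degrees = 0.715585 rad
cos(41 deg) = 0.7547
sin(41 deg) = 0.6561
exp(theta*B) = 0.7547 + 0.6561*B


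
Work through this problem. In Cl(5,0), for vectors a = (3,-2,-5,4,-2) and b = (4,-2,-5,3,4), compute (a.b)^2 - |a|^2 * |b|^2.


a . b = 3*4 + (-2)*(-2) + (-5)*(-5) + 4*3 + (-2)*4
= 12 + 4 + 25 + 12 + (-8) = 45
|a|^2 = 3^2 + (-2)^2 + (-5)^2 + 4^2 + (-2)^2 = 58
|b|^2 = 4^2 + (-2)^2 + (-5)^2 + 3^2 + 4^2 = 70
(a.b)^2 = 45^2 = 2025
|a|^2 * |b|^2 = 58 * 70 = 4060
Result = 2025 - 4060 = -2035


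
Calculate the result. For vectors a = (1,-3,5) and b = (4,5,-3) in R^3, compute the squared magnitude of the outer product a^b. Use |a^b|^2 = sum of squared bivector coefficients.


a wedge b = (a1*b2 - a2*b1)*e12 + (a1*b3 - a3*b1)*e13 + (a2*b3 - a3*b2)*e23
e12 coeff: 1*5 - (-3)*4 = 5 - (-12) = 17
e13 coeff: 1*(-3) - 5*4 = -3 - 20 = -23
e23 coeff: (-3)*(-3) - 5*5 = 9 - 25 = -16
|a wedge b|^2 = 17^2 + (-23)^2 + (-16)^2
= 289 + 529 + 256
= 1074


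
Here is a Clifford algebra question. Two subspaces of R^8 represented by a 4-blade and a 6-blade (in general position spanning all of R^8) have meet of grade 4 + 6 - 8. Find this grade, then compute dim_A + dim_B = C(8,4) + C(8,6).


Meet grade = grade(A) + grade(B) - n
= 4 + 6 - 8 = 2
C(8,4) = 70
C(8,6) = 28
dim_A + dim_B = 70 + 28 = 98


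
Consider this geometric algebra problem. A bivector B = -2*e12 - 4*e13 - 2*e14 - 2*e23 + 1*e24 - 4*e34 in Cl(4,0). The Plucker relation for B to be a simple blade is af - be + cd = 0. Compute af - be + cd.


Plucker relation: af - be + cd
a*f = (-2)*(-4) = 8
b*e = (-4)*1 = -4
c*d = (-2)*(-2) = 4
af - be + cd = 8 - (-4) + 4
= 16


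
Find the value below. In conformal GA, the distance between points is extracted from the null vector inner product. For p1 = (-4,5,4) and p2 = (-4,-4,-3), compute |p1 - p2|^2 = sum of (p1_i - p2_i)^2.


p1 - p2 = (0, 9, 7)
|p1 - p2|^2 = 0^2 + 9^2 + 7^2
= 0 + 81 + 49
= 130


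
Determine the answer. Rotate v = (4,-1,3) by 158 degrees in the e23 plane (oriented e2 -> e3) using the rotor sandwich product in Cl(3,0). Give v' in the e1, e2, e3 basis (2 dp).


Rotor R = cos(79deg) - sin(79deg)*e23
Rotation angle theta = 2 * 79 = 158 degrees in the e23 plane (e2 -> e3).
The component perpendicular to the plane (e1) is invariant: v'_1 = v1 = 4.00
cos(158deg) = -0.9272, sin(158deg) = 0.3746
v'_2 = v2*cos(theta) - v3*sin(theta) = -1*(-0.9272) - 3*0.3746 = -0.20
v'_3 = v2*sin(theta) + v3*cos(theta) = -1*0.3746 + 3*(-0.9272) = -3.16
v' = 4.00*e1 - 0.20*e2 - 3.16*e3


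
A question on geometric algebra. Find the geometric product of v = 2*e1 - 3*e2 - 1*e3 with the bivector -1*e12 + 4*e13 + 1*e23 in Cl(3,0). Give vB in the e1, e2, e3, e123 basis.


vB has grade-1 (vector) and grade-3 (trivector) parts: vB = (v _| B) + (v ^ B).
Vector part <vB>_1:
  e1: -v2*b12 - v3*b13 = -(-3)*(-1) - (-1)*(4) = 1
  e2: v1*b12 - v3*b23 = (2)*(-1) - (-1)*(1) = -1
  e3: v1*b13 + v2*b23 = (2)*(4) + (-3)*(1) = 5
Trivector part <vB>_3:
  e123: v1*b23 - v2*b13 + v3*b12 = (2)*(1) - (-3)*(4) + (-1)*(-1) = 15
vB = 1*e1 - 1*e2 + 5*e3 + 15*e123


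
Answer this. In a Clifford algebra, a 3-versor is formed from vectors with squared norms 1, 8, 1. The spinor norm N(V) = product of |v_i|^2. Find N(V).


Spinor norm N(V) = |v1|^2 * |v2|^2 * ... * |v3|^2
= 1 * 8 * 1
Running product: 1, 8, 8
N(V) = 8


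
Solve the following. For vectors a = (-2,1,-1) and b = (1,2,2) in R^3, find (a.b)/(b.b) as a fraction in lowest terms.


Projection coefficient = (a . b) / (b . b)
a . b = (-2)*1 + 1*2 + (-1)*2
= -2 + 2 + (-2) = -2
b . b = 1^2 + 2^2 + 2^2
= 1 + 4 + 4 = 9
Coefficient = -2/9
In lowest terms: -2/9


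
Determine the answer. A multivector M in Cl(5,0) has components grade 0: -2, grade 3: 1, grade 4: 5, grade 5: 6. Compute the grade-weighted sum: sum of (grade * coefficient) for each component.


Grade-weighted sum = sum of grade_k * coefficient_k
0*(-2) = 0
3*1 = 3
4*5 = 20
5*6 = 30
Total = 0 + 3 + 20 + 30 = 53


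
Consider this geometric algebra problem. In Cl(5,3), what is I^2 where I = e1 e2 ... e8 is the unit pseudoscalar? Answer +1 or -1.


The pseudoscalar I = e1...e_n (product of all n generators) of Cl(p,q) satisfies I^2 = (-1)^(q + n(n-1)/2).
p = 5, q = 3, n = p + q = 8
n(n-1)/2 = 8 * 7 / 2 = 28
Exponent = q + n(n-1)/2 = 3 + 28 = 31
I^2 = (-1)^31 = -1


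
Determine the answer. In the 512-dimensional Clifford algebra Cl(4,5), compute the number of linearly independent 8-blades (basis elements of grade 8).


Number of grade-k basis blades in Cl(p,q) with n = p + q is C(n, k).
n = 4 + 5 = 9
C(9, 8) = 9! / (8! * 1!)
= 362880 / (40320 * 1)
= 9


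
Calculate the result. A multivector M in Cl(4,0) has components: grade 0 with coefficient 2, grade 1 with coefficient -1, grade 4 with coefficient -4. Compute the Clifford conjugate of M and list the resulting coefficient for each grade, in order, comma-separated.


Clifford conjugate sign for grade k: (-1)^(k(k+1)/2)
Grade 0: (-1)^(0*1/2) = (-1)^0 = 1, coeff 2 -> 2
Grade 1: (-1)^(1*2/2) = (-1)^1 = -1, coeff -1 -> 1
Grade 4: (-1)^(4*5/2) = (-1)^10 = 1, coeff -4 -> -4
Conjugated coefficients: 2, 1, -4


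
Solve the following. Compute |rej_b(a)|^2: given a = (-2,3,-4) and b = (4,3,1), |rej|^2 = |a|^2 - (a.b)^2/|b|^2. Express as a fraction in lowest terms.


|a|^2 = (-2)^2 + 3^2 + (-4)^2 = 29
|b|^2 = 4^2 + 3^2 + 1^2 = 26
a . b = (-2)*4 + 3*3 + (-4)*1 = -3
(a.b)^2 = (-3)^2 = 9
|rej|^2 = 29 - 9/26
= (754 - 9)/26
= 745/26
In lowest terms: 745/26


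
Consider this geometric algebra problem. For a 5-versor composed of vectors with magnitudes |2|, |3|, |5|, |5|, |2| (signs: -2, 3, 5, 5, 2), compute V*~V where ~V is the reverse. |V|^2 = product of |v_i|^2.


Each vector v_i has |v_i|^2 = s_i^2
Squared scales: (-2)^2 = 4, 3^2 = 9, 5^2 = 25, 5^2 = 25, 2^2 = 4
|V|^2 = 4 * 9 * 25 * 25 * 4
= 90000


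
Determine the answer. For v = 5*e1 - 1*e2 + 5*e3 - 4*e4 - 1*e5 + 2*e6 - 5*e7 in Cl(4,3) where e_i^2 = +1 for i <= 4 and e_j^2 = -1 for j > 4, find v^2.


v^2 = sum of c_i^2 * e_i^2
Positive signature terms (e_i^2 = +1): 5^2 + (-1)^2 + 5^2 + (-4)^2 = 67
Negative signature terms (e_j^2 = -1): (-1)^2 + 2^2 + (-5)^2 = 30
v^2 = 67 - 30 = 37


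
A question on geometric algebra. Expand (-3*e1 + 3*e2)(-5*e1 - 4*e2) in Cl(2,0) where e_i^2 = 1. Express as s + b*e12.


Expand: (-3*e1 + 3*e2)(-5*e1 - 4*e2)
= (-3)*(-5)*e1e1 + (-3)*(-4)*e1e2 + 3*(-5)*e2e1 + 3*(-4)*e2e2
Using e1^2 = e2^2 = 1, e2e1 = -e1e2:
Scalar part s = (-3)*(-5) + 3*(-4) = 15 + (-12) = 3
Bivector part b = (-3)*(-4) - 3*(-5) = 12 - (-15) = 27
uv = 3 + 27*e12


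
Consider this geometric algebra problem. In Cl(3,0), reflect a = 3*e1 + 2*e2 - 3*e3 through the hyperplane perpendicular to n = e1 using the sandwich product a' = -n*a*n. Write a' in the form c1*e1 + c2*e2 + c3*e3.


Reflection formula: a' = -n*a*n, with n = e1 (unit vector, n^2 = 1).
For reflection through hyperplane perp to e1:
The component along e1 flips sign, others stay.
a = (3, 2, -3)
a' = (-3, 2, -3)
a' = -3*e1 + 2*e2 - 3*e3


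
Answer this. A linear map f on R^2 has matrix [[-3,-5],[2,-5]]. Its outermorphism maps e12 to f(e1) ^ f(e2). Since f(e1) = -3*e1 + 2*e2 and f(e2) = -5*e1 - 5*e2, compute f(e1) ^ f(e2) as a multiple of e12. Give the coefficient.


The outermorphism of a linear map f sends e1^e2 to f(e1)^f(e2).
f(e1) = -3*e1 + 2*e2
f(e2) = -5*e1 - 5*e2
f(e1) ^ f(e2) = (-3*e1 + 2*e2) ^ (-5*e1 - 5*e2)
= (-3)*(-5)*e12 + 2*(-5)*e21
= (15 - (-10))*e12
= 25*e12
Coefficient = 25


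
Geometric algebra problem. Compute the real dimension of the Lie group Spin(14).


Spin(n) double-covers SO(n); both have Lie algebra so(n) of dimension n(n-1)/2.
n = 14
n(n-1) = 14 * 13 = 182
dim Spin(14) = 182/2 = 91


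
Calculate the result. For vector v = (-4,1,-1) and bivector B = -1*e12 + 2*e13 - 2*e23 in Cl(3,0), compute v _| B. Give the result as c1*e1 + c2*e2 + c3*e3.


Left contraction v _| B = <vB>_1 (grade-1 part of the geometric product vB).
Using e1_|e12 = e2, e2_|e12 = -e1, e1_|e13 = e3, e3_|e13 = -e1, e2_|e23 = e3, e3_|e23 = -e2:
e1 coeff: -v2*b12 - v3*b13 = -(1)*(-1) - (-1)*(2) = 3
e2 coeff: v1*b12 - v3*b23 = (-4)*(-1) - (-1)*(-2) = 2
e3 coeff: v1*b13 + v2*b23 = (-4)*(2) + (1)*(-2) = -10
v _| B = 3*e1 + 2*e2 - 10*e3


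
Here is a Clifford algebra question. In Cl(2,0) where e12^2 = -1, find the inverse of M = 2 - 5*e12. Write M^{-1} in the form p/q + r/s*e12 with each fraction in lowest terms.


M = 2 - 5*e12, where e12^2 = -1.
Since M commutes with its reverse ~M = a - b*e12, M * ~M = a^2 - b^2*e12^2 = a^2 + b^2.
So M^{-1} = ~M / (a^2 + b^2) = (a - b*e12)/(a^2 + b^2).
a^2 + b^2 = 4 + 25 = 29
Scalar part = 2/29 = 2/29
Bivector coeff = 5/29 = 5/29
M^{-1} = 2/29 + 5/29*e12


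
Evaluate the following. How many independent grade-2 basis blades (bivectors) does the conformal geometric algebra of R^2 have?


The conformal model of R^2 uses Cl(3,1) with m = 2 + 2 = 4 generators.
Number of grade-2 blades = C(m, 2) = C(4, 2)
= 4*3/2 = 6


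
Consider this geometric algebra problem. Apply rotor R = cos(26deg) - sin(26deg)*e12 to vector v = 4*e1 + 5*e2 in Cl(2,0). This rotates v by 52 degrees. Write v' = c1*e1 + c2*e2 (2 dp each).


Rotor R = cos(26deg) - sin(26deg)*e12
Rotation angle theta = 2 * 26 = 52 degrees
v' = R*v*~R rotates v by theta.
cos(52deg) = 0.6157, sin(52deg) = 0.7880
v'_1 = 4*cos(52deg) - 5*sin(52deg)
= 4*0.6157 - 5*0.7880
= -1.48
v'_2 = 4*sin(52deg) + 5*cos(52deg)
= 4*0.7880 + 5*0.6157
= 6.23
v' = -1.48*e1 + 6.23*e2


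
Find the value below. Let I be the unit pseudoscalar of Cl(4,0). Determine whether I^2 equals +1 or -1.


The pseudoscalar I = e1...e_n (product of all n generators) of Cl(p,q) satisfies I^2 = (-1)^(q + n(n-1)/2).
p = 4, q = 0, n = p + q = 4
n(n-1)/2 = 4 * 3 / 2 = 6
Exponent = q + n(n-1)/2 = 0 + 6 = 6
I^2 = (-1)^6 = +1


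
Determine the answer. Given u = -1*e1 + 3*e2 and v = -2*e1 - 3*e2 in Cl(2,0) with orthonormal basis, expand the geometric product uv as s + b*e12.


Expand: (-1*e1 + 3*e2)(-2*e1 - 3*e2)
= (-1)*(-2)*e1e1 + (-1)*(-3)*e1e2 + 3*(-2)*e2e1 + 3*(-3)*e2e2
Using e1^2 = e2^2 = 1, e2e1 = -e1e2:
Scalar part s = (-1)*(-2) + 3*(-3) = 2 + (-9) = -7
Bivector part b = (-1)*(-3) - 3*(-2) = 3 - (-6) = 9
uv = -7 + 9*e12


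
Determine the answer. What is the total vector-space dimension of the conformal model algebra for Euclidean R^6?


The conformal model of R^6 uses Cl(7,1): the 6 Euclidean generators plus two extra orthogonal generators e+ (e+^2 = +1) and e- (e-^2 = -1), from which the null vectors e0, einf are built.
Number of generators m = 6 + 2 = 8.
dim Cl(p,q) = 2^m = 2^8 = 256


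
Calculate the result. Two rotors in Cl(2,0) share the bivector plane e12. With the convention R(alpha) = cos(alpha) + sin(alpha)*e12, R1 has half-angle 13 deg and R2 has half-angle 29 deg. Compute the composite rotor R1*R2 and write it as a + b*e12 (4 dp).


Same-plane rotors commute and their half-angles add:
R1*R2 = cos(a1 + a2) + sin(a1 + a2)*e12.
a1 + a2 = 13 + 29 = 42 deg
cos(42 deg) = 0.7431
sin(42 deg) = 0.6691
R1*R2 = 0.7431 + 0.6691*e12


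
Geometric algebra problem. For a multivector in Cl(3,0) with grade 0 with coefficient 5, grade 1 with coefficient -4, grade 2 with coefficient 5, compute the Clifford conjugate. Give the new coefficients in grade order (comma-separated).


Clifford conjugate sign for grade k: (-1)^(k(k+1)/2)
Grade 0: (-1)^(0*1/2) = (-1)^0 = 1, coeff 5 -> 5
Grade 1: (-1)^(1*2/2) = (-1)^1 = -1, coeff -4 -> 4
Grade 2: (-1)^(2*3/2) = (-1)^3 = -1, coeff 5 -> -5
Conjugated coefficients: 5, 4, -5
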